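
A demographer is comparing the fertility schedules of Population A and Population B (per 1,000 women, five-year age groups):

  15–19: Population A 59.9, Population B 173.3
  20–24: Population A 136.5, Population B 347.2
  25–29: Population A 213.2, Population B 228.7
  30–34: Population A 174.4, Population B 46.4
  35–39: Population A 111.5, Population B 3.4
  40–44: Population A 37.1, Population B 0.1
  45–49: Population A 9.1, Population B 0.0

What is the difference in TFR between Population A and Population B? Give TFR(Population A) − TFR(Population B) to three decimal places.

Population A:
  Sum of ASFRs = 59.9 + 136.5 + 213.2 + 174.4 + 111.5 + 37.1 + 9.1 = 741.7
  TFR = 5 × 741.7 / 1000 = 3.7085
Population B:
  Sum of ASFRs = 173.3 + 347.2 + 228.7 + 46.4 + 3.4 + 0.1 + 0.0 = 799.1
  TFR = 5 × 799.1 / 1000 = 3.9955
Difference = 3.7085 − 3.9955 = -0.287

-0.287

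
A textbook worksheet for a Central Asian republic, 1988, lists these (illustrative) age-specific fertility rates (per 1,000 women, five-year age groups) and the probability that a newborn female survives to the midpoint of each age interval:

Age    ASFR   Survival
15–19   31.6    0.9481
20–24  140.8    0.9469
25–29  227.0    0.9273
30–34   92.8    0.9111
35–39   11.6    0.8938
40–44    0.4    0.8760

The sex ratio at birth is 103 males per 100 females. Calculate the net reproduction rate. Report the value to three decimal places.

Proportion female at birth = 100 / (100 + 103) = 0.49261.
Weighting each age-specific rate by interval width and survival:
  15–19: 5 × 31.6/1000 × 0.9481 = 0.14980
  20–24: 5 × 140.8/1000 × 0.9469 = 0.66662
  25–29: 5 × 227.0/1000 × 0.9273 = 1.05249
  30–34: 5 × 92.8/1000 × 0.9111 = 0.42275
  35–39: 5 × 11.6/1000 × 0.8938 = 0.05184
  40–44: 5 × 0.4/1000 × 0.8760 = 0.00175
Sum = 2.34525
NRR = 0.49261 × 2.34525 = 1.15529

1.155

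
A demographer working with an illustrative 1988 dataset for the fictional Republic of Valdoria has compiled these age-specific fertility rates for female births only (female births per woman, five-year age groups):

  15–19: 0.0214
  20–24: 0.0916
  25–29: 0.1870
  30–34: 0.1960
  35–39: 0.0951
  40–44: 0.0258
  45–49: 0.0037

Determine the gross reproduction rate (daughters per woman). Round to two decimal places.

Sum of female ASFRs = 0.0214 + 0.0916 + 0.1870 + 0.1960 + 0.0951 + 0.0258 + 0.0037 = 0.6206
GRR = 5 × 0.6206 = 3.103

3.10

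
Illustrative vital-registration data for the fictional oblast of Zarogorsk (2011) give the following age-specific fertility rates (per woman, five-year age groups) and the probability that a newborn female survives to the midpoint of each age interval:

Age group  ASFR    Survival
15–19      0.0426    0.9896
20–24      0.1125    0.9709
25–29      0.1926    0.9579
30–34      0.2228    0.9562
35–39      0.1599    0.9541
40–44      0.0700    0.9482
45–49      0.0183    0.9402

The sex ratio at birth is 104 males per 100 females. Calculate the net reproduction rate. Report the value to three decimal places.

Proportion female at birth = 100 / (100 + 104) = 0.49020.
Weighting each age-specific rate by interval width and survival:
  15–19: 5 × 0.0426 × 0.9896 = 0.21078
  20–24: 5 × 0.1125 × 0.9709 = 0.54613
  25–29: 5 × 0.1926 × 0.9579 = 0.92246
  30–34: 5 × 0.2228 × 0.9562 = 1.06521
  35–39: 5 × 0.1599 × 0.9541 = 0.76280
  40–44: 5 × 0.0700 × 0.9482 = 0.33187
  45–49: 5 × 0.0183 × 0.9402 = 0.08603
Sum = 3.92528
NRR = 0.49020 × 3.92528 = 1.92417

1.924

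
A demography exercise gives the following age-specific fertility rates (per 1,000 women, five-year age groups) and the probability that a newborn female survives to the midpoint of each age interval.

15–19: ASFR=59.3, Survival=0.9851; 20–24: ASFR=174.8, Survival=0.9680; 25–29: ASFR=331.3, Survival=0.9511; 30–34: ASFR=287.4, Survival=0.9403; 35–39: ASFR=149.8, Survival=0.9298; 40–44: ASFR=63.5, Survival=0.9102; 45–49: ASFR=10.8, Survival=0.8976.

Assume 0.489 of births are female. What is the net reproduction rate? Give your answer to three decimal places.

2.493

Proportion female at birth = 0.489.
Per-age-group product (5 × ASFR × survival probability):
  15–19: 5 × 59.3/1000 × 0.9851 = 0.29208
  20–24: 5 × 174.8/1000 × 0.9680 = 0.84603
  25–29: 5 × 331.3/1000 × 0.9511 = 1.57550
  30–34: 5 × 287.4/1000 × 0.9403 = 1.35121
  35–39: 5 × 149.8/1000 × 0.9298 = 0.69642
  40–44: 5 × 63.5/1000 × 0.9102 = 0.28899
  45–49: 5 × 10.8/1000 × 0.8976 = 0.04847
Sum = 5.09870
NRR = 0.489 × 5.09870 = 2.49326
NRR > 1, so each generation more than replaces itself.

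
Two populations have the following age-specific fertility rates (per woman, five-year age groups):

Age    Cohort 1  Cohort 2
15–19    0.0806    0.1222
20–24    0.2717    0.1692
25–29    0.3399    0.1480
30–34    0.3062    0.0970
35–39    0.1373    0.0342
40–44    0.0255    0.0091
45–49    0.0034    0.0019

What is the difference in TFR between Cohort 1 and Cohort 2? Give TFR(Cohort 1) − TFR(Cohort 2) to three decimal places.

2.915

Cohort 1:
  Sum of ASFRs = 0.0806 + 0.2717 + 0.3399 + 0.3062 + 0.1373 + 0.0255 + 0.0034 = 1.1646
  TFR = 5 × 1.1646 = 5.823
Cohort 2:
  Sum of ASFRs = 0.1222 + 0.1692 + 0.1480 + 0.0970 + 0.0342 + 0.0091 + 0.0019 = 0.5816
  TFR = 5 × 0.5816 = 2.908
Difference = 5.823 − 2.908 = 2.915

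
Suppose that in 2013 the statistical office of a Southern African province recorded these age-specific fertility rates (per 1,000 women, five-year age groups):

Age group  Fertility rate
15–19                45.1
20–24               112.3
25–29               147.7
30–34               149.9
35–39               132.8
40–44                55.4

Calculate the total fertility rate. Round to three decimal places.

Sum of ASFRs = 45.1 + 112.3 + 147.7 + 149.9 + 132.8 + 55.4 = 643.2
TFR = 5 × 643.2 / 1000 = 3.216

3.216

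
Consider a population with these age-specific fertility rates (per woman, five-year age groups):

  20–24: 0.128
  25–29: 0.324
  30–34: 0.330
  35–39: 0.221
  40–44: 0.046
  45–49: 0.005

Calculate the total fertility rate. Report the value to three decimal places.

Sum of ASFRs = 0.128 + 0.324 + 0.330 + 0.221 + 0.046 + 0.005 = 1.054
TFR = 5 × 1.054 = 5.27

5.270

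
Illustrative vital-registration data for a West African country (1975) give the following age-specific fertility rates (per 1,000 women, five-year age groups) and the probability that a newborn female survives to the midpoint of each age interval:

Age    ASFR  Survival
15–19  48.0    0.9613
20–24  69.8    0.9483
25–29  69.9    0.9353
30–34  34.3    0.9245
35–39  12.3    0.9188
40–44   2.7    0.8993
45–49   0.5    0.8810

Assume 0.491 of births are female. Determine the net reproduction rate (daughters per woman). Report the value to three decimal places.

0.549

Proportion female at birth = 0.491.
Weighting each age-specific rate by interval width and survival:
  15–19: 5 × 48.0/1000 × 0.9613 = 0.23071
  20–24: 5 × 69.8/1000 × 0.9483 = 0.33096
  25–29: 5 × 69.9/1000 × 0.9353 = 0.32689
  30–34: 5 × 34.3/1000 × 0.9245 = 0.15855
  35–39: 5 × 12.3/1000 × 0.9188 = 0.05651
  40–44: 5 × 2.7/1000 × 0.8993 = 0.01214
  45–49: 5 × 0.5/1000 × 0.8810 = 0.00220
Sum = 1.11796
NRR = 0.491 × 1.11796 = 0.54892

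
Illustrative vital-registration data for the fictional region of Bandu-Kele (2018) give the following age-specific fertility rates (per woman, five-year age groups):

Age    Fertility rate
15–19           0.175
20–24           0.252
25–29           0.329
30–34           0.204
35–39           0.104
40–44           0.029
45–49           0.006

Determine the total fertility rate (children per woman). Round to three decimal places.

5.495

Sum of ASFRs = 0.175 + 0.252 + 0.329 + 0.204 + 0.104 + 0.029 + 0.006 = 1.099
TFR = 5 × 1.099 = 5.495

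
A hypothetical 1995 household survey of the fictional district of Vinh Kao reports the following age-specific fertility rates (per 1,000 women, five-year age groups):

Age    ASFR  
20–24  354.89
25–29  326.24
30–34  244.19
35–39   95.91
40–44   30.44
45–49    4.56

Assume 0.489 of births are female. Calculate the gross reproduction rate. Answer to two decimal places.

Proportion female at birth = 0.489.
Sum of ASFRs = 354.89 + 326.24 + 244.19 + 95.91 + 30.44 + 4.56 = 1056.23
TFR = 5 × 1056.23 / 1000 = 5.28115
GRR = 0.489 × 5.28115 = 2.58248

2.58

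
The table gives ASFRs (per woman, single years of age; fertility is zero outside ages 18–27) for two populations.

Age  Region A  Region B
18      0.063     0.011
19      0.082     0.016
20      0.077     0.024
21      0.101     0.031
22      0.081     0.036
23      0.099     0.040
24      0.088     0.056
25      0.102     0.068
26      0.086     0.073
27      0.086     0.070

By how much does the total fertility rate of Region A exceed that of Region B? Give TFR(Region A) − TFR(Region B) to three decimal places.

0.440

Region A:
  Sum of ASFRs = 0.063 + 0.082 + 0.077 + 0.101 + 0.081 + 0.099 + 0.088 + 0.102 + 0.086 + 0.086 = 0.865
  TFR = 0.865
Region B:
  Sum of ASFRs = 0.011 + 0.016 + 0.024 + 0.031 + 0.036 + 0.040 + 0.056 + 0.068 + 0.073 + 0.070 = 0.425
  TFR = 0.425
Difference = 0.865 − 0.425 = 0.44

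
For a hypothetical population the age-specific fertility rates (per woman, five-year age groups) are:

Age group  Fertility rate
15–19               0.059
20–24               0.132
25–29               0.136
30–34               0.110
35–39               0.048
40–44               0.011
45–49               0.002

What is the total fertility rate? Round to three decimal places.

Sum of ASFRs = 0.059 + 0.132 + 0.136 + 0.110 + 0.048 + 0.011 + 0.002 = 0.498
TFR = 5 × 0.498 = 2.49

2.490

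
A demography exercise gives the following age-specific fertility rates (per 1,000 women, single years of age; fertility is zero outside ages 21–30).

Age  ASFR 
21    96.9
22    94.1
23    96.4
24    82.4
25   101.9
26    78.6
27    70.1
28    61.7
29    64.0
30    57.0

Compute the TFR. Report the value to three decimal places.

Sum of ASFRs = 96.9 + 94.1 + 96.4 + 82.4 + 101.9 + 78.6 + 70.1 + 61.7 + 64.0 + 57.0 = 803.1
TFR = 803.1 / 1000 = 0.8031

0.803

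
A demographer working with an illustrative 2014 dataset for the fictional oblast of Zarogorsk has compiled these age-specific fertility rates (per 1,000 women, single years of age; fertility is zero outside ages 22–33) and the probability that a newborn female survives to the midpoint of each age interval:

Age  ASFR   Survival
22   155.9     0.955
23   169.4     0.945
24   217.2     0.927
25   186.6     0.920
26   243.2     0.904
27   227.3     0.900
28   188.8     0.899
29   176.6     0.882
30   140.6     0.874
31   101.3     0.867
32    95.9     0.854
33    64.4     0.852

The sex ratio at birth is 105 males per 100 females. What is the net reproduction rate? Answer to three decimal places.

Proportion female at birth = 100 / (100 + 105) = 0.48780.
Each age group contributes 1 × ASFR × survival:
  22: 1 × 155.9/1000 × 0.955 = 0.14888
  23: 1 × 169.4/1000 × 0.945 = 0.16008
  24: 1 × 217.2/1000 × 0.927 = 0.20134
  25: 1 × 186.6/1000 × 0.920 = 0.17167
  26: 1 × 243.2/1000 × 0.904 = 0.21985
  27: 1 × 227.3/1000 × 0.900 = 0.20457
  28: 1 × 188.8/1000 × 0.899 = 0.16973
  29: 1 × 176.6/1000 × 0.882 = 0.15576
  30: 1 × 140.6/1000 × 0.874 = 0.12288
  31: 1 × 101.3/1000 × 0.867 = 0.08783
  32: 1 × 95.9/1000 × 0.854 = 0.08190
  33: 1 × 64.4/1000 × 0.852 = 0.05487
Sum = 1.77936
NRR = 0.48780 × 1.77936 = 0.86797

0.868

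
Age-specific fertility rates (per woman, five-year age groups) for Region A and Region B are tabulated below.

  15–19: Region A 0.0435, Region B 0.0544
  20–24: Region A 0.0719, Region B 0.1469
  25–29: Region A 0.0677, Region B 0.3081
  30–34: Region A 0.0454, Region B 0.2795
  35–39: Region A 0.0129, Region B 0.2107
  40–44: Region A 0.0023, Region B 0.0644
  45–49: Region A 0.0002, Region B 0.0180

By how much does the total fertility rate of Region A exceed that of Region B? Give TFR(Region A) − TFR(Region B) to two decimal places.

-4.19

Region A:
  Sum of ASFRs = 0.0435 + 0.0719 + 0.0677 + 0.0454 + 0.0129 + 0.0023 + 0.0002 = 0.2439
  TFR = 5 × 0.2439 = 1.2195
Region B:
  Sum of ASFRs = 0.0544 + 0.1469 + 0.3081 + 0.2795 + 0.2107 + 0.0644 + 0.0180 = 1.0820
  TFR = 5 × 1.0820 = 5.41
Difference = 1.2195 − 5.41 = -4.1905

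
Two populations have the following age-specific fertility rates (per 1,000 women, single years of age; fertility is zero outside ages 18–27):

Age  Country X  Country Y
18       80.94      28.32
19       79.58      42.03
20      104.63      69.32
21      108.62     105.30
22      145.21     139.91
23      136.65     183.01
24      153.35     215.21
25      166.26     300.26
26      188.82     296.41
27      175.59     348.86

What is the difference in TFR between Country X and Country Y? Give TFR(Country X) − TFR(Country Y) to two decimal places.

Country X:
  Sum of ASFRs = 80.94 + 79.58 + 104.63 + 108.62 + 145.21 + 136.65 + 153.35 + 166.26 + 188.82 + 175.59 = 1339.65
  TFR = 1339.65 / 1000 = 1.33965
Country Y:
  Sum of ASFRs = 28.32 + 42.03 + 69.32 + 105.30 + 139.91 + 183.01 + 215.21 + 300.26 + 296.41 + 348.86 = 1728.63
  TFR = 1728.63 / 1000 = 1.72863
Difference = 1.33965 − 1.72863 = -0.38898

-0.39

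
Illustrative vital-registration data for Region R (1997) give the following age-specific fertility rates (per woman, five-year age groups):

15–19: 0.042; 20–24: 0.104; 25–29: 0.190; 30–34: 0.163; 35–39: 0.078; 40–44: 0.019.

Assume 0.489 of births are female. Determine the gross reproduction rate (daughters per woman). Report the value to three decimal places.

Proportion female at birth = 0.489.
Sum of ASFRs = 0.042 + 0.104 + 0.190 + 0.163 + 0.078 + 0.019 = 0.596
TFR = 5 × 0.596 = 2.98
GRR = 0.489 × 2.98 = 1.45722

1.457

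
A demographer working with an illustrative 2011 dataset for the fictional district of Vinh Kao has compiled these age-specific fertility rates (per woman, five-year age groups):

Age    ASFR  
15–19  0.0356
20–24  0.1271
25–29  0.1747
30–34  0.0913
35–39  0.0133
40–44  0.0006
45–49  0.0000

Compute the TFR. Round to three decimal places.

2.213

Sum of ASFRs = 0.0356 + 0.1271 + 0.1747 + 0.0913 + 0.0133 + 0.0006 + 0.0000 = 0.4426
TFR = 5 × 0.4426 = 2.213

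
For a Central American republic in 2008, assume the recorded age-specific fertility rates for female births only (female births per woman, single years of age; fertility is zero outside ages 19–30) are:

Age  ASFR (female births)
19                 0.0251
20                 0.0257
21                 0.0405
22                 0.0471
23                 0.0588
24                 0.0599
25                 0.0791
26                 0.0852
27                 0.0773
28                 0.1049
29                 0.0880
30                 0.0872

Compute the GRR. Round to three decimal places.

Sum of female ASFRs = 0.0251 + 0.0257 + 0.0405 + 0.0471 + 0.0588 + 0.0599 + 0.0791 + 0.0852 + 0.0773 + 0.1049 + 0.0880 + 0.0872 = 0.7788
GRR = 0.7788

0.779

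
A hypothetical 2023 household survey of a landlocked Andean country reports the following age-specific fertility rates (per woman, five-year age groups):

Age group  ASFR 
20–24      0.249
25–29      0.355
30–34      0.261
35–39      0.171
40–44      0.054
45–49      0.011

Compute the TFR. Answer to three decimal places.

5.505

Sum of ASFRs = 0.249 + 0.355 + 0.261 + 0.171 + 0.054 + 0.011 = 1.101
TFR = 5 × 1.101 = 5.505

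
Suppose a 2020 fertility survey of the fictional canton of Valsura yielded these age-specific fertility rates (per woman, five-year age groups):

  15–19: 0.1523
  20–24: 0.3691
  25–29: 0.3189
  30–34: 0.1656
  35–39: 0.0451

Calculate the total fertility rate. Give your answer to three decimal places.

5.255

Sum of ASFRs = 0.1523 + 0.3691 + 0.3189 + 0.1656 + 0.0451 = 1.0510
TFR = 5 × 1.0510 = 5.255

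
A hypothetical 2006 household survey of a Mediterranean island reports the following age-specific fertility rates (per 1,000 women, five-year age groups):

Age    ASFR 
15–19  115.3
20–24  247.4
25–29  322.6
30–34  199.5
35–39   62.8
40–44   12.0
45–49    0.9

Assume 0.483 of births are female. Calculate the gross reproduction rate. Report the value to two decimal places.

2.32

Proportion female at birth = 0.483.
Sum of ASFRs = 115.3 + 247.4 + 322.6 + 199.5 + 62.8 + 12.0 + 0.9 = 960.5
TFR = 5 × 960.5 / 1000 = 4.8025
GRR = 0.483 × 4.8025 = 2.31961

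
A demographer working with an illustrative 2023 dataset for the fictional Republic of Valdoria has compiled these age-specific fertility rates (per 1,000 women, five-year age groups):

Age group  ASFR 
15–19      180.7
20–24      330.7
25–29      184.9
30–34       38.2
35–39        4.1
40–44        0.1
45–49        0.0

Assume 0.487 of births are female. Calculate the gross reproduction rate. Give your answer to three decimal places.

Proportion female at birth = 0.487.
Sum of ASFRs = 180.7 + 330.7 + 184.9 + 38.2 + 4.1 + 0.1 + 0.0 = 738.7
TFR = 5 × 738.7 / 1000 = 3.6935
GRR = 0.487 × 3.6935 = 1.79873

1.799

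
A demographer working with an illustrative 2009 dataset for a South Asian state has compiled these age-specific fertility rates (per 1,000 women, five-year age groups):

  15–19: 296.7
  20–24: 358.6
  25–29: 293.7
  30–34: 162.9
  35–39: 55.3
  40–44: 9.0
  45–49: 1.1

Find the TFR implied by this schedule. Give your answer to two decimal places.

Sum of ASFRs = 296.7 + 358.6 + 293.7 + 162.9 + 55.3 + 9.0 + 1.1 = 1177.3
TFR = 5 × 1177.3 / 1000 = 5.8865

5.89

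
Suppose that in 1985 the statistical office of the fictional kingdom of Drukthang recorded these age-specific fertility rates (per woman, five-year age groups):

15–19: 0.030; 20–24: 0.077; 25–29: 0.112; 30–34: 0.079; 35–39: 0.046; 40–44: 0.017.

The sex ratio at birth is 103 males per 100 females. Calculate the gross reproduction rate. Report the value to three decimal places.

0.889

Proportion female at birth = 100 / (100 + 103) = 0.49261.
Sum of ASFRs = 0.030 + 0.077 + 0.112 + 0.079 + 0.046 + 0.017 = 0.361
TFR = 5 × 0.361 = 1.805
GRR = 0.49261 × 1.805 = 0.88916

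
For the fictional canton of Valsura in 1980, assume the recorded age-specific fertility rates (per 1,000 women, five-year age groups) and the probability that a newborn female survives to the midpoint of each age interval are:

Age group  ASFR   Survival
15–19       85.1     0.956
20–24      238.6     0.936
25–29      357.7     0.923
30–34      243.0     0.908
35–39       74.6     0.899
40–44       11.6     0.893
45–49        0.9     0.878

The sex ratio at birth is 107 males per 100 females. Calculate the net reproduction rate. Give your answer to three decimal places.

Proportion female at birth = 100 / (100 + 107) = 0.48309.
Per-age-group product (5 × ASFR × survival probability):
  15–19: 5 × 85.1/1000 × 0.956 = 0.40678
  20–24: 5 × 238.6/1000 × 0.936 = 1.11665
  25–29: 5 × 357.7/1000 × 0.923 = 1.65079
  30–34: 5 × 243.0/1000 × 0.908 = 1.10322
  35–39: 5 × 74.6/1000 × 0.899 = 0.33533
  40–44: 5 × 11.6/1000 × 0.893 = 0.05179
  45–49: 5 × 0.9/1000 × 0.878 = 0.00395
Sum = 4.66851
NRR = 0.48309 × 4.66851 = 2.25531

2.255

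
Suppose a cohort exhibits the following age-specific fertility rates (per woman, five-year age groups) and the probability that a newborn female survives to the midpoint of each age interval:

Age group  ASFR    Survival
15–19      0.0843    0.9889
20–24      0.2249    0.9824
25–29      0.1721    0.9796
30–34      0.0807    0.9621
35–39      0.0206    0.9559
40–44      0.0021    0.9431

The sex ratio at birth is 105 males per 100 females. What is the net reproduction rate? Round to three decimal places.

1.396

Proportion female at birth = 100 / (100 + 105) = 0.48780.
Survival-weighted fertility by age (5·fₓ·Sₓ):
  15–19: 5 × 0.0843 × 0.9889 = 0.41682
  20–24: 5 × 0.2249 × 0.9824 = 1.10471
  25–29: 5 × 0.1721 × 0.9796 = 0.84295
  30–34: 5 × 0.0807 × 0.9621 = 0.38821
  35–39: 5 × 0.0206 × 0.9559 = 0.09846
  40–44: 5 × 0.0021 × 0.9431 = 0.00990
Sum = 2.86105
NRR = 0.48780 × 2.86105 = 1.39562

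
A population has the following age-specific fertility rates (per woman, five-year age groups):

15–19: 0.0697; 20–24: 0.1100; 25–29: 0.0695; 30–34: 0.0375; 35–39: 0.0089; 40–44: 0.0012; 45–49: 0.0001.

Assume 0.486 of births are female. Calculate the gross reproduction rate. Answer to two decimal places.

0.72

Proportion female at birth = 0.486.
Sum of ASFRs = 0.0697 + 0.1100 + 0.0695 + 0.0375 + 0.0089 + 0.0012 + 0.0001 = 0.2969
TFR = 5 × 0.2969 = 1.4845
GRR = 0.486 × 1.4845 = 0.72147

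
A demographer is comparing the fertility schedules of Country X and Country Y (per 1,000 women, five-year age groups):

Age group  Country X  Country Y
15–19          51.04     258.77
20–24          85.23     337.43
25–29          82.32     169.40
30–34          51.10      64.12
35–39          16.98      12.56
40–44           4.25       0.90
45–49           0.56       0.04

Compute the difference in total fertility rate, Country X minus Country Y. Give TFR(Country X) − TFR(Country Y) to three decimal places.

Country X:
  Sum of ASFRs = 51.04 + 85.23 + 82.32 + 51.10 + 16.98 + 4.25 + 0.56 = 291.48
  TFR = 5 × 291.48 / 1000 = 1.4574
Country Y:
  Sum of ASFRs = 258.77 + 337.43 + 169.40 + 64.12 + 12.56 + 0.90 + 0.04 = 843.22
  TFR = 5 × 843.22 / 1000 = 4.2161
Difference = 1.4574 − 4.2161 = -2.7587

-2.759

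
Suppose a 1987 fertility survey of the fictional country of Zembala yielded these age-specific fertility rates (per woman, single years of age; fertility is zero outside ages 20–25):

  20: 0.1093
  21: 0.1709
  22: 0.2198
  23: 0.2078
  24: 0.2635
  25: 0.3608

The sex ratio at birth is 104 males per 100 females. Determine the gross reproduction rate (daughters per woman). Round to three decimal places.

0.653

Proportion female at birth = 100 / (100 + 104) = 0.49020.
Sum of ASFRs = 0.1093 + 0.1709 + 0.2198 + 0.2078 + 0.2635 + 0.3608 = 1.3321
TFR = 1.3321
GRR = 0.49020 × 1.3321 = 0.65300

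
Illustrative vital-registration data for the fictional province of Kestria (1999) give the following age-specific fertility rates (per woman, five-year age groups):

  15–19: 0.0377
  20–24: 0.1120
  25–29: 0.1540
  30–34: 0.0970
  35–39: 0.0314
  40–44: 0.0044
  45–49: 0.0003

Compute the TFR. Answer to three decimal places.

Sum of ASFRs = 0.0377 + 0.1120 + 0.1540 + 0.0970 + 0.0314 + 0.0044 + 0.0003 = 0.4368
TFR = 5 × 0.4368 = 2.184

2.184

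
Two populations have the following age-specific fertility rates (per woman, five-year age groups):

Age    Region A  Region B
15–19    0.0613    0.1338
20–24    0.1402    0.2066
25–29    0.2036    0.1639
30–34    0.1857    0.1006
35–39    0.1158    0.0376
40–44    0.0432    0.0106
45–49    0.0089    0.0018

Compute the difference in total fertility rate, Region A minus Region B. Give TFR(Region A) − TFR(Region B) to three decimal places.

Region A:
  Sum of ASFRs = 0.0613 + 0.1402 + 0.2036 + 0.1857 + 0.1158 + 0.0432 + 0.0089 = 0.7587
  TFR = 5 × 0.7587 = 3.7935
Region B:
  Sum of ASFRs = 0.1338 + 0.2066 + 0.1639 + 0.1006 + 0.0376 + 0.0106 + 0.0018 = 0.6549
  TFR = 5 × 0.6549 = 3.2745
Difference = 3.7935 − 3.2745 = 0.519

0.519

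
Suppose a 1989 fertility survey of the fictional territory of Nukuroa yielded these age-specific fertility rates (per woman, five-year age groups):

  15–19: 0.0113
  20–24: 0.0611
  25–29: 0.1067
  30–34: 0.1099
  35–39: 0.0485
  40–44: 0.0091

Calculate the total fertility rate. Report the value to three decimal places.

Sum of ASFRs = 0.0113 + 0.0611 + 0.1067 + 0.1099 + 0.0485 + 0.0091 = 0.3466
TFR = 5 × 0.3466 = 1.733

1.733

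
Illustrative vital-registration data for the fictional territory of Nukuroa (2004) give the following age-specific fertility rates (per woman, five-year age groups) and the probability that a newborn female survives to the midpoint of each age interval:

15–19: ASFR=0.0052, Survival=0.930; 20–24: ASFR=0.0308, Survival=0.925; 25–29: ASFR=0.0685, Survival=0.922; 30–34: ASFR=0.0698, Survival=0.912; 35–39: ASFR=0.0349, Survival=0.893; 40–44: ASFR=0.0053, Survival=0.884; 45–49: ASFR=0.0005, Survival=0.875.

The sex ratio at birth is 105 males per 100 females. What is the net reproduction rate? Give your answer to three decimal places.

Proportion female at birth = 100 / (100 + 105) = 0.48780.
Survival-weighted fertility by age (5·fₓ·Sₓ):
  15–19: 5 × 0.0052 × 0.930 = 0.02418
  20–24: 5 × 0.0308 × 0.925 = 0.14245
  25–29: 5 × 0.0685 × 0.922 = 0.31579
  30–34: 5 × 0.0698 × 0.912 = 0.31829
  35–39: 5 × 0.0349 × 0.893 = 0.15583
  40–44: 5 × 0.0053 × 0.884 = 0.02343
  45–49: 5 × 0.0005 × 0.875 = 0.00219
Sum = 0.98216
NRR = 0.48780 × 0.98216 = 0.47910

0.479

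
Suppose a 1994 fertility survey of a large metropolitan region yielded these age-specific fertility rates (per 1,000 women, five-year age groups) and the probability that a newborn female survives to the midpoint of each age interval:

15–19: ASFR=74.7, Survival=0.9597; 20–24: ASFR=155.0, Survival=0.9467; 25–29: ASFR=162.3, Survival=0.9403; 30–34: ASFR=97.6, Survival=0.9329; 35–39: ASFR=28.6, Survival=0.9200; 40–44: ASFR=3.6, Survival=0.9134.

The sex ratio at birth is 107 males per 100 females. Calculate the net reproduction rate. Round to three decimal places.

Proportion female at birth = 100 / (100 + 107) = 0.48309.
Weighting each age-specific rate by interval width and survival:
  15–19: 5 × 74.7/1000 × 0.9597 = 0.35845
  20–24: 5 × 155.0/1000 × 0.9467 = 0.73369
  25–29: 5 × 162.3/1000 × 0.9403 = 0.76305
  30–34: 5 × 97.6/1000 × 0.9329 = 0.45526
  35–39: 5 × 28.6/1000 × 0.9200 = 0.13156
  40–44: 5 × 3.6/1000 × 0.9134 = 0.01644
Sum = 2.45845
NRR = 0.48309 × 2.45845 = 1.18765
An NRR exceeding 1 indicates intrinsic growth under these rates.

1.188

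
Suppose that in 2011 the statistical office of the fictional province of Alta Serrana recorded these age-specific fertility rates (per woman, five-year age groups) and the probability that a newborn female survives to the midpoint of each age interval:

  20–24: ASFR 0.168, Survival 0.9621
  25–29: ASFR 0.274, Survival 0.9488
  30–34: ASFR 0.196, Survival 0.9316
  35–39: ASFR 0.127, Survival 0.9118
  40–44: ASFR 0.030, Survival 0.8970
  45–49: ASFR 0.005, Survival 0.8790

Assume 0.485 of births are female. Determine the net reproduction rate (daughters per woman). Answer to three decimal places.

Proportion female at birth = 0.485.
Weighting each age-specific rate by interval width and survival:
  20–24: 5 × 0.168 × 0.9621 = 0.80816
  25–29: 5 × 0.274 × 0.9488 = 1.29986
  30–34: 5 × 0.196 × 0.9316 = 0.91297
  35–39: 5 × 0.127 × 0.9118 = 0.57899
  40–44: 5 × 0.030 × 0.8970 = 0.13455
  45–49: 5 × 0.005 × 0.8790 = 0.02198
Sum = 3.75651
NRR = 0.485 × 3.75651 = 1.82191

1.822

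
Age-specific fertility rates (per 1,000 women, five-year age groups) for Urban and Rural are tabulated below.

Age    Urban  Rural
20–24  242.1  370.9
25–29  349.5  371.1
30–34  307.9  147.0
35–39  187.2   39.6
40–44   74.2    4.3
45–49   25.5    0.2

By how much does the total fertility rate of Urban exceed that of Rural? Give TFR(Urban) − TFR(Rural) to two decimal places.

Urban:
  Sum of ASFRs = 242.1 + 349.5 + 307.9 + 187.2 + 74.2 + 25.5 = 1186.4
  TFR = 5 × 1186.4 / 1000 = 5.932
Rural:
  Sum of ASFRs = 370.9 + 371.1 + 147.0 + 39.6 + 4.3 + 0.2 = 933.1
  TFR = 5 × 933.1 / 1000 = 4.6655
Difference = 5.932 − 4.6655 = 1.2665

1.27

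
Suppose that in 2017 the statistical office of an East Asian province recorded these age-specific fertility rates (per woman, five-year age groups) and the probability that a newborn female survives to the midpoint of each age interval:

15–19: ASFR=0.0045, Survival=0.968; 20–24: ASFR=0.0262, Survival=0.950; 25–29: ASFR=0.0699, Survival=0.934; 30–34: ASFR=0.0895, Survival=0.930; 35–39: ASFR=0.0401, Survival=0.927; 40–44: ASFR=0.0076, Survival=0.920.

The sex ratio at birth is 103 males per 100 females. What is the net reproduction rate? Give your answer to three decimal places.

0.547

Proportion female at birth = 100 / (100 + 103) = 0.49261.
Weighting each age-specific rate by interval width and survival:
  15–19: 5 × 0.0045 × 0.968 = 0.02178
  20–24: 5 × 0.0262 × 0.950 = 0.12445
  25–29: 5 × 0.0699 × 0.934 = 0.32643
  30–34: 5 × 0.0895 × 0.930 = 0.41618
  35–39: 5 × 0.0401 × 0.927 = 0.18586
  40–44: 5 × 0.0076 × 0.920 = 0.03496
Sum = 1.10966
NRR = 0.49261 × 1.10966 = 0.54663
An NRR under 1 implies long-run decline under these rates.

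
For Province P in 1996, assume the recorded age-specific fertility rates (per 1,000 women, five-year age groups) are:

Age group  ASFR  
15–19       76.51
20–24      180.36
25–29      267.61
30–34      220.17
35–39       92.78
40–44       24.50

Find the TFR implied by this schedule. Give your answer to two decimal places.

4.31

Sum of ASFRs = 76.51 + 180.36 + 267.61 + 220.17 + 92.78 + 24.50 = 861.93
TFR = 5 × 861.93 / 1000 = 4.30965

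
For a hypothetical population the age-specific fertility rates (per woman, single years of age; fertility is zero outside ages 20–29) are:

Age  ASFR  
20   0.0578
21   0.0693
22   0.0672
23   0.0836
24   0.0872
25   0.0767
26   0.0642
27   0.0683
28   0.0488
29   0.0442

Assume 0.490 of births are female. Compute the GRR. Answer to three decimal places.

Proportion female at birth = 0.490.
Sum of ASFRs = 0.0578 + 0.0693 + 0.0672 + 0.0836 + 0.0872 + 0.0767 + 0.0642 + 0.0683 + 0.0488 + 0.0442 = 0.6673
TFR = 0.6673
GRR = 0.490 × 0.6673 = 0.32698

0.327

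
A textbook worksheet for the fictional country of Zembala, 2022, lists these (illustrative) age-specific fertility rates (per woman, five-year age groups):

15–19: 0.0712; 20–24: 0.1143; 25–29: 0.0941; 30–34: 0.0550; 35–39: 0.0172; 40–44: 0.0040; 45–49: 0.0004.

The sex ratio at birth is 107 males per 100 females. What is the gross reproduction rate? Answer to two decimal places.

Proportion female at birth = 100 / (100 + 107) = 0.48309.
Sum of ASFRs = 0.0712 + 0.1143 + 0.0941 + 0.0550 + 0.0172 + 0.0040 + 0.0004 = 0.3562
TFR = 5 × 0.3562 = 1.781
GRR = 0.48309 × 1.781 = 0.86038

0.86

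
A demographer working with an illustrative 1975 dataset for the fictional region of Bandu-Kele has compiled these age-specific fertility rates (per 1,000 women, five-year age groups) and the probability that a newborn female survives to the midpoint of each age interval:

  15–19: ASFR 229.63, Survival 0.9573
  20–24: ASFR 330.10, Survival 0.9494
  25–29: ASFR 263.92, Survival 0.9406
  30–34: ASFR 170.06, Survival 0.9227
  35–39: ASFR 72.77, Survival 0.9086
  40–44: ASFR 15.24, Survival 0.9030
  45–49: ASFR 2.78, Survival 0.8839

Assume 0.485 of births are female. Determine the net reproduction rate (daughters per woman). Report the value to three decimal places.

2.475

Proportion female at birth = 0.485.
Weighting each age-specific rate by interval width and survival:
  15–19: 5 × 229.63/1000 × 0.9573 = 1.09912
  20–24: 5 × 330.10/1000 × 0.9494 = 1.56698
  25–29: 5 × 263.92/1000 × 0.9406 = 1.24122
  30–34: 5 × 170.06/1000 × 0.9227 = 0.78457
  35–39: 5 × 72.77/1000 × 0.9086 = 0.33059
  40–44: 5 × 15.24/1000 × 0.9030 = 0.06881
  45–49: 5 × 2.78/1000 × 0.8839 = 0.01229
Sum = 5.10358
NRR = 0.485 × 5.10358 = 2.47524
With NRR above 1 the population is above replacement fertility.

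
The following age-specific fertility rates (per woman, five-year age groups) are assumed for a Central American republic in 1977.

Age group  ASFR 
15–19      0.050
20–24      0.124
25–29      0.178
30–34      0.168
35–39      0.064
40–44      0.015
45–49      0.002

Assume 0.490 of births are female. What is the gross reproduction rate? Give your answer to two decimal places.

1.47

Proportion female at birth = 0.490.
Sum of ASFRs = 0.050 + 0.124 + 0.178 + 0.168 + 0.064 + 0.015 + 0.002 = 0.601
TFR = 5 × 0.601 = 3.005
GRR = 0.490 × 3.005 = 1.47245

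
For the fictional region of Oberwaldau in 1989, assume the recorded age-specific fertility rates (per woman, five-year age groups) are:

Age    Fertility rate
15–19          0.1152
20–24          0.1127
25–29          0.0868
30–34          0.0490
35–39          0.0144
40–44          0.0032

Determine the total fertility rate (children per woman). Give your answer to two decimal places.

Sum of ASFRs = 0.1152 + 0.1127 + 0.0868 + 0.0490 + 0.0144 + 0.0032 = 0.3813
TFR = 5 × 0.3813 = 1.9065

1.91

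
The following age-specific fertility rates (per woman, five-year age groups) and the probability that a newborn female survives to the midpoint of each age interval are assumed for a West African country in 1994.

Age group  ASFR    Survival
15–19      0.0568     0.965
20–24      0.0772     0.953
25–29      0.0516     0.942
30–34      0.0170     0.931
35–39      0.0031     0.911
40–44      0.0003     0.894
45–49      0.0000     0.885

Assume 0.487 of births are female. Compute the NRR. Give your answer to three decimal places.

0.477

Proportion female at birth = 0.487.
Survival-weighted fertility by age (5·fₓ·Sₓ):
  15–19: 5 × 0.0568 × 0.965 = 0.27406
  20–24: 5 × 0.0772 × 0.953 = 0.36786
  25–29: 5 × 0.0516 × 0.942 = 0.24304
  30–34: 5 × 0.0170 × 0.931 = 0.07914
  35–39: 5 × 0.0031 × 0.911 = 0.01412
  40–44: 5 × 0.0003 × 0.894 = 0.00134
  45–49: 5 × 0.0000 × 0.885 = 0.00000
Sum = 0.97956
NRR = 0.487 × 0.97956 = 0.47705
With NRR below 1 the population is below replacement fertility.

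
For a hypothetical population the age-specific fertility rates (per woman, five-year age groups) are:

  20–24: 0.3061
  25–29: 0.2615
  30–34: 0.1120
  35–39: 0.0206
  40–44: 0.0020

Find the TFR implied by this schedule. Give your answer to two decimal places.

3.51

Sum of ASFRs = 0.3061 + 0.2615 + 0.1120 + 0.0206 + 0.0020 = 0.7022
TFR = 5 × 0.7022 = 3.511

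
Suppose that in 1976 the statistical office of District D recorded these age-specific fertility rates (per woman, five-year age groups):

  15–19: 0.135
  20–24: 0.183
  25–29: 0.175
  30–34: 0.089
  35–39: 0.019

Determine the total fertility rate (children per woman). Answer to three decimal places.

3.005

Sum of ASFRs = 0.135 + 0.183 + 0.175 + 0.089 + 0.019 = 0.601
TFR = 5 × 0.601 = 3.005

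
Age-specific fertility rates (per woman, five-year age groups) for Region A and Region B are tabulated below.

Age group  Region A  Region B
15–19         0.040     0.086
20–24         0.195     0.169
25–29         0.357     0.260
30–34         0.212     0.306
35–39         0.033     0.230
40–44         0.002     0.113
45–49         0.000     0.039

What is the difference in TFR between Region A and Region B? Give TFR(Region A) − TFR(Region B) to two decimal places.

Region A:
  Sum of ASFRs = 0.040 + 0.195 + 0.357 + 0.212 + 0.033 + 0.002 + 0.000 = 0.839
  TFR = 5 × 0.839 = 4.195
Region B:
  Sum of ASFRs = 0.086 + 0.169 + 0.260 + 0.306 + 0.230 + 0.113 + 0.039 = 1.203
  TFR = 5 × 1.203 = 6.015
Difference = 4.195 − 6.015 = -1.82

-1.82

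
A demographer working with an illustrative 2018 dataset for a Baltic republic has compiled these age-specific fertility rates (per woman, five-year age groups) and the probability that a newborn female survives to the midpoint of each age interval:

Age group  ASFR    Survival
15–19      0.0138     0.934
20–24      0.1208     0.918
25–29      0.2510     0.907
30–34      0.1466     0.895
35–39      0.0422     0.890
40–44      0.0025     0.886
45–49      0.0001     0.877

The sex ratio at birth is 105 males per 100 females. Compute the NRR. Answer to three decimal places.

1.274

Proportion female at birth = 100 / (100 + 105) = 0.48780.
Per-age-group product (5 × ASFR × survival probability):
  15–19: 5 × 0.0138 × 0.934 = 0.06445
  20–24: 5 × 0.1208 × 0.918 = 0.55447
  25–29: 5 × 0.2510 × 0.907 = 1.13829
  30–34: 5 × 0.1466 × 0.895 = 0.65604
  35–39: 5 × 0.0422 × 0.890 = 0.18779
  40–44: 5 × 0.0025 × 0.886 = 0.01108
  45–49: 5 × 0.0001 × 0.877 = 0.00044
Sum = 2.61256
NRR = 0.48780 × 2.61256 = 1.27441
With NRR above 1 the population is above replacement fertility.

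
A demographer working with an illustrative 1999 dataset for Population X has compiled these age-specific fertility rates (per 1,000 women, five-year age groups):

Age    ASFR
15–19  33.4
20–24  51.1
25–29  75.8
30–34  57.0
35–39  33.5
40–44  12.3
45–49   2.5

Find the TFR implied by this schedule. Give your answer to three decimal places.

Sum of ASFRs = 33.4 + 51.1 + 75.8 + 57.0 + 33.5 + 12.3 + 2.5 = 265.6
TFR = 5 × 265.6 / 1000 = 1.328

1.328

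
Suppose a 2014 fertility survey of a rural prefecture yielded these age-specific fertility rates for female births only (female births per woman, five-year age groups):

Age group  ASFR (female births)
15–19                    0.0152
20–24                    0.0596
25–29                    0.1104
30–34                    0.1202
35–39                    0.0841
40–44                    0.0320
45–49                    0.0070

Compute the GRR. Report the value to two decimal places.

2.14

Sum of female ASFRs = 0.0152 + 0.0596 + 0.1104 + 0.1202 + 0.0841 + 0.0320 + 0.0070 = 0.4285
GRR = 5 × 0.4285 = 2.1425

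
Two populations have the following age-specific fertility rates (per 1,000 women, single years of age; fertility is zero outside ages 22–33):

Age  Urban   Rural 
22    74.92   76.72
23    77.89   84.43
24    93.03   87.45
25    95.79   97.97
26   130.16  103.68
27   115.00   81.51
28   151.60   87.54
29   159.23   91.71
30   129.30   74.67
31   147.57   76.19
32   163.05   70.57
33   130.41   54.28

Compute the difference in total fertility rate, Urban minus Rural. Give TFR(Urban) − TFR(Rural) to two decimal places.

0.48

Urban:
  Sum of ASFRs = 74.92 + 77.89 + 93.03 + 95.79 + 130.16 + 115.00 + 151.60 + 159.23 + 129.30 + 147.57 + 163.05 + 130.41 = 1467.95
  TFR = 1467.95 / 1000 = 1.46795
Rural:
  Sum of ASFRs = 76.72 + 84.43 + 87.45 + 97.97 + 103.68 + 81.51 + 87.54 + 91.71 + 74.67 + 76.19 + 70.57 + 54.28 = 986.72
  TFR = 986.72 / 1000 = 0.98672
Difference = 1.46795 − 0.98672 = 0.48123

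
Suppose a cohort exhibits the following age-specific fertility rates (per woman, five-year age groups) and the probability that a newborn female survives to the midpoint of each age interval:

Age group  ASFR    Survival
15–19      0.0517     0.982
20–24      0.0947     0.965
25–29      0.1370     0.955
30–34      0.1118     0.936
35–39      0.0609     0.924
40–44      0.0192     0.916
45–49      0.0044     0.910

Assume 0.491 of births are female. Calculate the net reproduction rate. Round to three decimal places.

Proportion female at birth = 0.491.
Each age group contributes 5 × ASFR × survival:
  15–19: 5 × 0.0517 × 0.982 = 0.25385
  20–24: 5 × 0.0947 × 0.965 = 0.45693
  25–29: 5 × 0.1370 × 0.955 = 0.65418
  30–34: 5 × 0.1118 × 0.936 = 0.52322
  35–39: 5 × 0.0609 × 0.924 = 0.28136
  40–44: 5 × 0.0192 × 0.916 = 0.08794
  45–49: 5 × 0.0044 × 0.910 = 0.02002
Sum = 2.27750
NRR = 0.491 × 2.27750 = 1.11825
An NRR exceeding 1 indicates intrinsic growth under these rates.

1.118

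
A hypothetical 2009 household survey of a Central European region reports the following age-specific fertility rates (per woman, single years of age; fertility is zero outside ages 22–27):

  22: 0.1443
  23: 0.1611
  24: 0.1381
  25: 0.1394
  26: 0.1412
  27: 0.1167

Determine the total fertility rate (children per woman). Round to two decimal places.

0.84

Sum of ASFRs = 0.1443 + 0.1611 + 0.1381 + 0.1394 + 0.1412 + 0.1167 = 0.8408
TFR = 0.8408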